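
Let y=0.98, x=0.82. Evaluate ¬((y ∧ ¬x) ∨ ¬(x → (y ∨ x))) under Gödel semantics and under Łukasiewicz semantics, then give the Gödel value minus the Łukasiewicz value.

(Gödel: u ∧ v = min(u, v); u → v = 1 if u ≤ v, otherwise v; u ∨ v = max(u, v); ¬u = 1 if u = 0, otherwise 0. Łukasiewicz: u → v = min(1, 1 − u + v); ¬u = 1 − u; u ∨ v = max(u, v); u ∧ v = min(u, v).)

0.18

Gödel evaluation:
  ¬x: Gödel ¬ of 0.82 = 0 (operand ≠ 0)
  (y ∧ ¬x) = min(0.98, 0) = 0
  (y ∨ x) = max(0.98, 0.82) = 0.98
  (x → (y ∨ x)): 0.82 ≤ 0.98, so result = 1
  ¬(x → (y ∨ x)): Gödel ¬ of 1 = 0 (operand ≠ 0)
  ((y ∧ ¬x) ∨ ¬(x → (y ∨ x))) = max(0, 0) = 0
  ¬((y ∧ ¬x) ∨ ¬(x → (y ∨ x))): Gödel ¬ of 0 = 1 (operand is 0)
  Gödel value = 1
Łukasiewicz evaluation:
  ¬x: Łukasiewicz ¬ gives 1 − 0.82 = 0.18
  (y ∧ ¬x) = min(0.98, 0.18) = 0.18
  (y ∨ x) = max(0.98, 0.82) = 0.98
  (x → (y ∨ x)): min(1, 1 − 0.82 + 0.98) = 1
  ¬(x → (y ∨ x)): Łukasiewicz ¬ gives 1 − 1 = 0
  ((y ∧ ¬x) ∨ ¬(x → (y ∨ x))) = max(0.18, 0) = 0.18
  ¬((y ∧ ¬x) ∨ ¬(x → (y ∨ x))): Łukasiewicz ¬ gives 1 − 0.18 = 0.82
  Łukasiewicz value = 0.82
Difference: 1 − 0.82 = 0.18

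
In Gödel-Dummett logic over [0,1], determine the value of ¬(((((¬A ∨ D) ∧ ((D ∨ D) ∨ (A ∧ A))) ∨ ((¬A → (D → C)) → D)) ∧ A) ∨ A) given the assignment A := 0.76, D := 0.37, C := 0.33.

0.00

¬A: Gödel ¬ of 0.76 = 0 (operand ≠ 0)
(¬A ∨ D) = max(0, 0.37) = 0.37
(D ∨ D) = max(0.37, 0.37) = 0.37
(A ∧ A) = min(0.76, 0.76) = 0.76
((D ∨ D) ∨ (A ∧ A)) = max(0.37, 0.76) = 0.76
((¬A ∨ D) ∧ ((D ∨ D) ∨ (A ∧ A))) = min(0.37, 0.76) = 0.37
¬A: Gödel ¬ of 0.76 = 0 (operand ≠ 0)
(D → C): 0.37 > 0.33, so result = 0.33
(¬A → (D → C)): 0 ≤ 0.33, so result = 1
((¬A → (D → C)) → D): 1 > 0.37, so result = 0.37
(((¬A ∨ D) ∧ ((D ∨ D) ∨ (A ∧ A))) ∨ ((¬A → (D → C)) → D)) = max(0.37, 0.37) = 0.37
((((¬A ∨ D) ∧ ((D ∨ D) ∨ (A ∧ A))) ∨ ((¬A → (D → C)) → D)) ∧ A) = min(0.37, 0.76) = 0.37
(((((¬A ∨ D) ∧ ((D ∨ D) ∨ (A ∧ A))) ∨ ((¬A → (D → C)) → D)) ∧ A) ∨ A) = max(0.37, 0.76) = 0.76
¬(((((¬A ∨ D) ∧ ((D ∨ D) ∨ (A ∧ A))) ∨ ((¬A → (D → C)) → D)) ∧ A) ∨ A): Gödel ¬ of 0.76 = 0 (operand ≠ 0)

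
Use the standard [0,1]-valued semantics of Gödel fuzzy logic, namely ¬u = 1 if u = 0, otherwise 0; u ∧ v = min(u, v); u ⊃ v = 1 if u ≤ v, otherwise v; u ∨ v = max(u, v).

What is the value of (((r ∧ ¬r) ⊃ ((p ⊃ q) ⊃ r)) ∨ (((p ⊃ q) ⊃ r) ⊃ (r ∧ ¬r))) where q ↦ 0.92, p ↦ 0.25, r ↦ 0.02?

¬r: Gödel ¬ of 0.02 = 0 (operand ≠ 0)
(r ∧ ¬r) = min(0.02, 0) = 0
(p ⊃ q): 0.25 ≤ 0.92, so result = 1
((p ⊃ q) ⊃ r): 1 > 0.02, so result = 0.02
((r ∧ ¬r) ⊃ ((p ⊃ q) ⊃ r)): 0 ≤ 0.02, so result = 1
(p ⊃ q): 0.25 ≤ 0.92, so result = 1
((p ⊃ q) ⊃ r): 1 > 0.02, so result = 0.02
¬r: Gödel ¬ of 0.02 = 0 (operand ≠ 0)
(r ∧ ¬r) = min(0.02, 0) = 0
(((p ⊃ q) ⊃ r) ⊃ (r ∧ ¬r)): 0.02 > 0, so result = 0
(((r ∧ ¬r) ⊃ ((p ⊃ q) ⊃ r)) ∨ (((p ⊃ q) ⊃ r) ⊃ (r ∧ ¬r))) = max(1, 0) = 1

1.00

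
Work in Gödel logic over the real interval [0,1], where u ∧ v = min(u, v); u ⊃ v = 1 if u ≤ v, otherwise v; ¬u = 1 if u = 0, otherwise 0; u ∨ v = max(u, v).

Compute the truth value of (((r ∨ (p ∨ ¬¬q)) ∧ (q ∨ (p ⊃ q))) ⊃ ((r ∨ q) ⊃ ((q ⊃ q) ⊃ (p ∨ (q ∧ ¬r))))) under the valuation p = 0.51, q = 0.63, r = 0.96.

0.51

¬q: Gödel ¬ of 0.63 = 0 (operand ≠ 0)
¬¬q: Gödel ¬ of 0 = 1 (operand is 0)
(p ∨ ¬¬q) = max(0.51, 1) = 1
(r ∨ (p ∨ ¬¬q)) = max(0.96, 1) = 1
(p ⊃ q): 0.51 ≤ 0.63, so result = 1
(q ∨ (p ⊃ q)) = max(0.63, 1) = 1
((r ∨ (p ∨ ¬¬q)) ∧ (q ∨ (p ⊃ q))) = min(1, 1) = 1
(r ∨ q) = max(0.96, 0.63) = 0.96
(q ⊃ q): 0.63 ≤ 0.63, so result = 1
¬r: Gödel ¬ of 0.96 = 0 (operand ≠ 0)
(q ∧ ¬r) = min(0.63, 0) = 0
(p ∨ (q ∧ ¬r)) = max(0.51, 0) = 0.51
((q ⊃ q) ⊃ (p ∨ (q ∧ ¬r))): 1 > 0.51, so result = 0.51
((r ∨ q) ⊃ ((q ⊃ q) ⊃ (p ∨ (q ∧ ¬r)))): 0.96 > 0.51, so result = 0.51
(((r ∨ (p ∨ ¬¬q)) ∧ (q ∨ (p ⊃ q))) ⊃ ((r ∨ q) ⊃ ((q ⊃ q) ⊃ (p ∨ (q ∧ ¬r))))): 1 > 0.51, so result = 0.51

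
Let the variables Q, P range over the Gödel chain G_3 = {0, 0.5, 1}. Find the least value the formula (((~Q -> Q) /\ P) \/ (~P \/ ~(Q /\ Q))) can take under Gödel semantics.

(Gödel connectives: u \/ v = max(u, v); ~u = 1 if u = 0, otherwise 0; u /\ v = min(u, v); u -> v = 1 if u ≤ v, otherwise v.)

0.50

The minimum is attained at Q = 0.5, P = 0.5:
  ~Q: Gödel ¬ of 0.5 = 0 (operand ≠ 0)
  (~Q -> Q): 0 ≤ 0.5, so result = 1
  ((~Q -> Q) /\ P) = min(1, 0.5) = 0.5
  ~P: Gödel ¬ of 0.5 = 0 (operand ≠ 0)
  (Q /\ Q) = min(0.5, 0.5) = 0.5
  ~(Q /\ Q): Gödel ¬ of 0.5 = 0 (operand ≠ 0)
  (~P \/ ~(Q /\ Q)) = max(0, 0) = 0
  (((~Q -> Q) /\ P) \/ (~P \/ ~(Q /\ Q))) = max(0.5, 0) = 0.5
Checking all 9 assignments confirms none give a value below 0.50.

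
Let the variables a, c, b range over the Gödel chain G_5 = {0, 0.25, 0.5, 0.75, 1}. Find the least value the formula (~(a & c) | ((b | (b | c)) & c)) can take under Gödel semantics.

0.25

The minimum is attained at a = 0.25, c = 0.25, b = 0:
  (a & c) = min(0.25, 0.25) = 0.25
  ~(a & c): Gödel ¬ of 0.25 = 0 (operand ≠ 0)
  (b | c) = max(0, 0.25) = 0.25
  (b | (b | c)) = max(0, 0.25) = 0.25
  ((b | (b | c)) & c) = min(0.25, 0.25) = 0.25
  (~(a & c) | ((b | (b | c)) & c)) = max(0, 0.25) = 0.25
Checking all 125 assignments confirms none give a value below 0.25.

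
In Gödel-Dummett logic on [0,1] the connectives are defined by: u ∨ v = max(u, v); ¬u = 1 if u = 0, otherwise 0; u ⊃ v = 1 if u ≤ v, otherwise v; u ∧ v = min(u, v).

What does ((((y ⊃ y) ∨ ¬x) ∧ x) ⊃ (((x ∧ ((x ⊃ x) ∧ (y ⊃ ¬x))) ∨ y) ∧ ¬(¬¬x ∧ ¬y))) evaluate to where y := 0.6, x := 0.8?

(y ⊃ y): 0.6 ≤ 0.6, so result = 1
¬x: Gödel ¬ of 0.8 = 0 (operand ≠ 0)
((y ⊃ y) ∨ ¬x) = max(1, 0) = 1
(((y ⊃ y) ∨ ¬x) ∧ x) = min(1, 0.8) = 0.8
(x ⊃ x): 0.8 ≤ 0.8, so result = 1
¬x: Gödel ¬ of 0.8 = 0 (operand ≠ 0)
(y ⊃ ¬x): 0.6 > 0, so result = 0
((x ⊃ x) ∧ (y ⊃ ¬x)) = min(1, 0) = 0
(x ∧ ((x ⊃ x) ∧ (y ⊃ ¬x))) = min(0.8, 0) = 0
((x ∧ ((x ⊃ x) ∧ (y ⊃ ¬x))) ∨ y) = max(0, 0.6) = 0.6
¬x: Gödel ¬ of 0.8 = 0 (operand ≠ 0)
¬¬x: Gödel ¬ of 0 = 1 (operand is 0)
¬y: Gödel ¬ of 0.6 = 0 (operand ≠ 0)
(¬¬x ∧ ¬y) = min(1, 0) = 0
¬(¬¬x ∧ ¬y): Gödel ¬ of 0 = 1 (operand is 0)
(((x ∧ ((x ⊃ x) ∧ (y ⊃ ¬x))) ∨ y) ∧ ¬(¬¬x ∧ ¬y)) = min(0.6, 1) = 0.6
((((y ⊃ y) ∨ ¬x) ∧ x) ⊃ (((x ∧ ((x ⊃ x) ∧ (y ⊃ ¬x))) ∨ y) ∧ ¬(¬¬x ∧ ¬y))): 0.8 > 0.6, so result = 0.6

0.60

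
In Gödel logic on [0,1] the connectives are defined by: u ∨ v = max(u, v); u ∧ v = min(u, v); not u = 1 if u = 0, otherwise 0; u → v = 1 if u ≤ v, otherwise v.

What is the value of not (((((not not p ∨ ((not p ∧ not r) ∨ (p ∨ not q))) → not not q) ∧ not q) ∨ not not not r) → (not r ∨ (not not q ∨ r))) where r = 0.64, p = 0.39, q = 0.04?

0.00

not p: Gödel ¬ of 0.39 = 0 (operand ≠ 0)
not not p: Gödel ¬ of 0 = 1 (operand is 0)
not p: Gödel ¬ of 0.39 = 0 (operand ≠ 0)
not r: Gödel ¬ of 0.64 = 0 (operand ≠ 0)
(not p ∧ not r) = min(0, 0) = 0
not q: Gödel ¬ of 0.04 = 0 (operand ≠ 0)
(p ∨ not q) = max(0.39, 0) = 0.39
((not p ∧ not r) ∨ (p ∨ not q)) = max(0, 0.39) = 0.39
(not not p ∨ ((not p ∧ not r) ∨ (p ∨ not q))) = max(1, 0.39) = 1
not q: Gödel ¬ of 0.04 = 0 (operand ≠ 0)
not not q: Gödel ¬ of 0 = 1 (operand is 0)
((not not p ∨ ((not p ∧ not r) ∨ (p ∨ not q))) → not not q): 1 ≤ 1, so result = 1
not q: Gödel ¬ of 0.04 = 0 (operand ≠ 0)
(((not not p ∨ ((not p ∧ not r) ∨ (p ∨ not q))) → not not q) ∧ not q) = min(1, 0) = 0
not r: Gödel ¬ of 0.64 = 0 (operand ≠ 0)
not not r: Gödel ¬ of 0 = 1 (operand is 0)
not not not r: Gödel ¬ of 1 = 0 (operand ≠ 0)
((((not not p ∨ ((not p ∧ not r) ∨ (p ∨ not q))) → not not q) ∧ not q) ∨ not not not r) = max(0, 0) = 0
not r: Gödel ¬ of 0.64 = 0 (operand ≠ 0)
not q: Gödel ¬ of 0.04 = 0 (operand ≠ 0)
not not q: Gödel ¬ of 0 = 1 (operand is 0)
(not not q ∨ r) = max(1, 0.64) = 1
(not r ∨ (not not q ∨ r)) = max(0, 1) = 1
(((((not not p ∨ ((not p ∧ not r) ∨ (p ∨ not q))) → not not q) ∧ not q) ∨ not not not r) → (not r ∨ (not not q ∨ r))): 0 ≤ 1, so result = 1
not (((((not not p ∨ ((not p ∧ not r) ∨ (p ∨ not q))) → not not q) ∧ not q) ∨ not not not r) → (not r ∨ (not not q ∨ r))): Gödel ¬ of 1 = 0 (operand ≠ 0)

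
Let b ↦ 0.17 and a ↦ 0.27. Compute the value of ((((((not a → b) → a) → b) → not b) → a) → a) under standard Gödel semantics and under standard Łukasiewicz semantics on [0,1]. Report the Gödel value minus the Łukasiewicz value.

Gödel evaluation:
  not a: Gödel ¬ of 0.27 = 0 (operand ≠ 0)
  (not a → b): 0 ≤ 0.17, so result = 1
  ((not a → b) → a): 1 > 0.27, so result = 0.27
  (((not a → b) → a) → b): 0.27 > 0.17, so result = 0.17
  not b: Gödel ¬ of 0.17 = 0 (operand ≠ 0)
  ((((not a → b) → a) → b) → not b): 0.17 > 0, so result = 0
  (((((not a → b) → a) → b) → not b) → a): 0 ≤ 0.27, so result = 1
  ((((((not a → b) → a) → b) → not b) → a) → a): 1 > 0.27, so result = 0.27
  Gödel value = 0.27
Łukasiewicz evaluation:
  not a: Łukasiewicz ¬ gives 1 − 0.27 = 0.73
  (not a → b): min(1, 1 − 0.73 + 0.17) = 0.44
  ((not a → b) → a): min(1, 1 − 0.44 + 0.27) = 0.83
  (((not a → b) → a) → b): min(1, 1 − 0.83 + 0.17) = 0.34
  not b: Łukasiewicz ¬ gives 1 − 0.17 = 0.83
  ((((not a → b) → a) → b) → not b): min(1, 1 − 0.34 + 0.83) = 1
  (((((not a → b) → a) → b) → not b) → a): min(1, 1 − 1 + 0.27) = 0.27
  ((((((not a → b) → a) → b) → not b) → a) → a): min(1, 1 − 0.27 + 0.27) = 1
  Łukasiewicz value = 1
Difference: 0.27 − 1 = -0.73

-0.73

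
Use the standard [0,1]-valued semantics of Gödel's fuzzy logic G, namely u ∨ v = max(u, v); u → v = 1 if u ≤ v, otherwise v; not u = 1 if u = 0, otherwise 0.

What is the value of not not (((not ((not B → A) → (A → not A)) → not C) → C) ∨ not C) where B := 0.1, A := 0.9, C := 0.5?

not B: Gödel ¬ of 0.1 = 0 (operand ≠ 0)
(not B → A): 0 ≤ 0.9, so result = 1
not A: Gödel ¬ of 0.9 = 0 (operand ≠ 0)
(A → not A): 0.9 > 0, so result = 0
((not B → A) → (A → not A)): 1 > 0, so result = 0
not ((not B → A) → (A → not A)): Gödel ¬ of 0 = 1 (operand is 0)
not C: Gödel ¬ of 0.5 = 0 (operand ≠ 0)
(not ((not B → A) → (A → not A)) → not C): 1 > 0, so result = 0
((not ((not B → A) → (A → not A)) → not C) → C): 0 ≤ 0.5, so result = 1
not C: Gödel ¬ of 0.5 = 0 (operand ≠ 0)
(((not ((not B → A) → (A → not A)) → not C) → C) ∨ not C) = max(1, 0) = 1
not (((not ((not B → A) → (A → not A)) → not C) → C) ∨ not C): Gödel ¬ of 1 = 0 (operand ≠ 0)
not not (((not ((not B → A) → (A → not A)) → not C) → C) ∨ not C): Gödel ¬ of 0 = 1 (operand is 0)

1.00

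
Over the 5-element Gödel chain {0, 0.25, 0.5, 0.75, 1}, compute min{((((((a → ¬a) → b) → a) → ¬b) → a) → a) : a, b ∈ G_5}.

The minimum is attained at a = 0.25, b = 0.25:
  ¬a: Gödel ¬ of 0.25 = 0 (operand ≠ 0)
  (a → ¬a): 0.25 > 0, so result = 0
  ((a → ¬a) → b): 0 ≤ 0.25, so result = 1
  (((a → ¬a) → b) → a): 1 > 0.25, so result = 0.25
  ¬b: Gödel ¬ of 0.25 = 0 (operand ≠ 0)
  ((((a → ¬a) → b) → a) → ¬b): 0.25 > 0, so result = 0
  (((((a → ¬a) → b) → a) → ¬b) → a): 0 ≤ 0.25, so result = 1
  ((((((a → ¬a) → b) → a) → ¬b) → a) → a): 1 > 0.25, so result = 0.25
Checking all 25 assignments confirms none give a value below 0.25.

0.25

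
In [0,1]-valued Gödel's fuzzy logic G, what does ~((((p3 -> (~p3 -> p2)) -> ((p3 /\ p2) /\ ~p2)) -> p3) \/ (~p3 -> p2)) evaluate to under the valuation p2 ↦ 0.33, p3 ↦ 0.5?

0.00

~p3: Gödel ¬ of 0.5 = 0 (operand ≠ 0)
(~p3 -> p2): 0 ≤ 0.33, so result = 1
(p3 -> (~p3 -> p2)): 0.5 ≤ 1, so result = 1
(p3 /\ p2) = min(0.5, 0.33) = 0.33
~p2: Gödel ¬ of 0.33 = 0 (operand ≠ 0)
((p3 /\ p2) /\ ~p2) = min(0.33, 0) = 0
((p3 -> (~p3 -> p2)) -> ((p3 /\ p2) /\ ~p2)): 1 > 0, so result = 0
(((p3 -> (~p3 -> p2)) -> ((p3 /\ p2) /\ ~p2)) -> p3): 0 ≤ 0.5, so result = 1
~p3: Gödel ¬ of 0.5 = 0 (operand ≠ 0)
(~p3 -> p2): 0 ≤ 0.33, so result = 1
((((p3 -> (~p3 -> p2)) -> ((p3 /\ p2) /\ ~p2)) -> p3) \/ (~p3 -> p2)) = max(1, 1) = 1
~((((p3 -> (~p3 -> p2)) -> ((p3 /\ p2) /\ ~p2)) -> p3) \/ (~p3 -> p2)): Gödel ¬ of 1 = 0 (operand ≠ 0)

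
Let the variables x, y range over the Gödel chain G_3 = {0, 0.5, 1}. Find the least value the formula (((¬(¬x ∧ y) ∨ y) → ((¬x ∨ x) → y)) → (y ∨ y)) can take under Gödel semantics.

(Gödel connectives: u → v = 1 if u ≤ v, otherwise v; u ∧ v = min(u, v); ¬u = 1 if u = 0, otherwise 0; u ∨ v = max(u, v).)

0.50

The minimum is attained at x = 0, y = 0.5:
  ¬x: Gödel ¬ of 0 = 1 (operand is 0)
  (¬x ∧ y) = min(1, 0.5) = 0.5
  ¬(¬x ∧ y): Gödel ¬ of 0.5 = 0 (operand ≠ 0)
  (¬(¬x ∧ y) ∨ y) = max(0, 0.5) = 0.5
  ¬x: Gödel ¬ of 0 = 1 (operand is 0)
  (¬x ∨ x) = max(1, 0) = 1
  ((¬x ∨ x) → y): 1 > 0.5, so result = 0.5
  ((¬(¬x ∧ y) ∨ y) → ((¬x ∨ x) → y)): 0.5 ≤ 0.5, so result = 1
  (y ∨ y) = max(0.5, 0.5) = 0.5
  (((¬(¬x ∧ y) ∨ y) → ((¬x ∨ x) → y)) → (y ∨ y)): 1 > 0.5, so result = 0.5
Checking all 9 assignments confirms none give a value below 0.50.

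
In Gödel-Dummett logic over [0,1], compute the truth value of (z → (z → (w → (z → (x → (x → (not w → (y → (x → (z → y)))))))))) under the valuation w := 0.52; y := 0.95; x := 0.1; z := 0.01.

1.00

not w: Gödel ¬ of 0.52 = 0 (operand ≠ 0)
(z → y): 0.01 ≤ 0.95, so result = 1
(x → (z → y)): 0.1 ≤ 1, so result = 1
(y → (x → (z → y))): 0.95 ≤ 1, so result = 1
(not w → (y → (x → (z → y)))): 0 ≤ 1, so result = 1
(x → (not w → (y → (x → (z → y))))): 0.1 ≤ 1, so result = 1
(x → (x → (not w → (y → (x → (z → y)))))): 0.1 ≤ 1, so result = 1
(z → (x → (x → (not w → (y → (x → (z → y))))))): 0.01 ≤ 1, so result = 1
(w → (z → (x → (x → (not w → (y → (x → (z → y)))))))): 0.52 ≤ 1, so result = 1
(z → (w → (z → (x → (x → (not w → (y → (x → (z → y))))))))): 0.01 ≤ 1, so result = 1
(z → (z → (w → (z → (x → (x → (not w → (y → (x → (z → y)))))))))): 0.01 ≤ 1, so result = 1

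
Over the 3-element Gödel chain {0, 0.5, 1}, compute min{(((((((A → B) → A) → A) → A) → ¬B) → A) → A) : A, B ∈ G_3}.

The minimum is attained at A = 0.5, B = 0.5:
  (A → B): 0.5 ≤ 0.5, so result = 1
  ((A → B) → A): 1 > 0.5, so result = 0.5
  (((A → B) → A) → A): 0.5 ≤ 0.5, so result = 1
  ((((A → B) → A) → A) → A): 1 > 0.5, so result = 0.5
  ¬B: Gödel ¬ of 0.5 = 0 (operand ≠ 0)
  (((((A → B) → A) → A) → A) → ¬B): 0.5 > 0, so result = 0
  ((((((A → B) → A) → A) → A) → ¬B) → A): 0 ≤ 0.5, so result = 1
  (((((((A → B) → A) → A) → A) → ¬B) → A) → A): 1 > 0.5, so result = 0.5
Checking all 9 assignments confirms none give a value below 0.50.

0.50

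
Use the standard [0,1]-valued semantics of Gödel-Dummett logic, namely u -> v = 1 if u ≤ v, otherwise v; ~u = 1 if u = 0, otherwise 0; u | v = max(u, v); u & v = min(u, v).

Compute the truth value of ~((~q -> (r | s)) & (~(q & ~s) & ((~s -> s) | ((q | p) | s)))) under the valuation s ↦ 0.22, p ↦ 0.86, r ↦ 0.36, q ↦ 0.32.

0.00

~q: Gödel ¬ of 0.32 = 0 (operand ≠ 0)
(r | s) = max(0.36, 0.22) = 0.36
(~q -> (r | s)): 0 ≤ 0.36, so result = 1
~s: Gödel ¬ of 0.22 = 0 (operand ≠ 0)
(q & ~s) = min(0.32, 0) = 0
~(q & ~s): Gödel ¬ of 0 = 1 (operand is 0)
~s: Gödel ¬ of 0.22 = 0 (operand ≠ 0)
(~s -> s): 0 ≤ 0.22, so result = 1
(q | p) = max(0.32, 0.86) = 0.86
((q | p) | s) = max(0.86, 0.22) = 0.86
((~s -> s) | ((q | p) | s)) = max(1, 0.86) = 1
(~(q & ~s) & ((~s -> s) | ((q | p) | s))) = min(1, 1) = 1
((~q -> (r | s)) & (~(q & ~s) & ((~s -> s) | ((q | p) | s)))) = min(1, 1) = 1
~((~q -> (r | s)) & (~(q & ~s) & ((~s -> s) | ((q | p) | s)))): Gödel ¬ of 1 = 0 (operand ≠ 0)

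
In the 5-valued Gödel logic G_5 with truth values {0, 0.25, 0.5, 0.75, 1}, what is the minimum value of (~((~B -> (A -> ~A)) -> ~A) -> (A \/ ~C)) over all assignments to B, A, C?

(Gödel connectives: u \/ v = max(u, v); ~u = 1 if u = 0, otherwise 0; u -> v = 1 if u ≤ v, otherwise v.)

The minimum is attained at B = 0.25, A = 0.25, C = 0.25:
  ~B: Gödel ¬ of 0.25 = 0 (operand ≠ 0)
  ~A: Gödel ¬ of 0.25 = 0 (operand ≠ 0)
  (A -> ~A): 0.25 > 0, so result = 0
  (~B -> (A -> ~A)): 0 ≤ 0, so result = 1
  ~A: Gödel ¬ of 0.25 = 0 (operand ≠ 0)
  ((~B -> (A -> ~A)) -> ~A): 1 > 0, so result = 0
  ~((~B -> (A -> ~A)) -> ~A): Gödel ¬ of 0 = 1 (operand is 0)
  ~C: Gödel ¬ of 0.25 = 0 (operand ≠ 0)
  (A \/ ~C) = max(0.25, 0) = 0.25
  (~((~B -> (A -> ~A)) -> ~A) -> (A \/ ~C)): 1 > 0.25, so result = 0.25
Checking all 125 assignments confirms none give a value below 0.25.

0.25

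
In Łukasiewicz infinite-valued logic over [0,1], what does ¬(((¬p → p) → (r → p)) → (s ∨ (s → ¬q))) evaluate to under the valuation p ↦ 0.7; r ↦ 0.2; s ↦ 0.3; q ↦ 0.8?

¬p: Łukasiewicz ¬ gives 1 − 0.7 = 0.3
(¬p → p): min(1, 1 − 0.3 + 0.7) = 1
(r → p): min(1, 1 − 0.2 + 0.7) = 1
((¬p → p) → (r → p)): min(1, 1 − 1 + 1) = 1
¬q: Łukasiewicz ¬ gives 1 − 0.8 = 0.2
(s → ¬q): min(1, 1 − 0.3 + 0.2) = 0.9
(s ∨ (s → ¬q)) = max(0.3, 0.9) = 0.9
(((¬p → p) → (r → p)) → (s ∨ (s → ¬q))): min(1, 1 − 1 + 0.9) = 0.9
¬(((¬p → p) → (r → p)) → (s ∨ (s → ¬q))): Łukasiewicz ¬ gives 1 − 0.9 = 0.1

0.10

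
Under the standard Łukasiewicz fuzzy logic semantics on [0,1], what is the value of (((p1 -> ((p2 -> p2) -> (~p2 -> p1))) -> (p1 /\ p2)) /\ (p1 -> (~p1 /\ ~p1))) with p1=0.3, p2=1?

(p2 -> p2): min(1, 1 − 1 + 1) = 1
~p2: Łukasiewicz ¬ gives 1 − 1 = 0
(~p2 -> p1): min(1, 1 − 0 + 0.3) = 1
((p2 -> p2) -> (~p2 -> p1)): min(1, 1 − 1 + 1) = 1
(p1 -> ((p2 -> p2) -> (~p2 -> p1))): min(1, 1 − 0.3 + 1) = 1
(p1 /\ p2) = min(0.3, 1) = 0.3
((p1 -> ((p2 -> p2) -> (~p2 -> p1))) -> (p1 /\ p2)): min(1, 1 − 1 + 0.3) = 0.3
~p1: Łukasiewicz ¬ gives 1 − 0.3 = 0.7
~p1: Łukasiewicz ¬ gives 1 − 0.3 = 0.7
(~p1 /\ ~p1) = min(0.7, 0.7) = 0.7
(p1 -> (~p1 /\ ~p1)): min(1, 1 − 0.3 + 0.7) = 1
(((p1 -> ((p2 -> p2) -> (~p2 -> p1))) -> (p1 /\ p2)) /\ (p1 -> (~p1 /\ ~p1))) = min(0.3, 1) = 0.3

0.30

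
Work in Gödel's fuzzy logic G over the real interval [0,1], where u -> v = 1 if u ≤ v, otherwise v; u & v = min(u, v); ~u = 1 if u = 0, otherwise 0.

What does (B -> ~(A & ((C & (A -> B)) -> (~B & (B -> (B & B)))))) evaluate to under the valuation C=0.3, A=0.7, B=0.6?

(A -> B): 0.7 > 0.6, so result = 0.6
(C & (A -> B)) = min(0.3, 0.6) = 0.3
~B: Gödel ¬ of 0.6 = 0 (operand ≠ 0)
(B & B) = min(0.6, 0.6) = 0.6
(B -> (B & B)): 0.6 ≤ 0.6, so result = 1
(~B & (B -> (B & B))) = min(0, 1) = 0
((C & (A -> B)) -> (~B & (B -> (B & B)))): 0.3 > 0, so result = 0
(A & ((C & (A -> B)) -> (~B & (B -> (B & B))))) = min(0.7, 0) = 0
~(A & ((C & (A -> B)) -> (~B & (B -> (B & B))))): Gödel ¬ of 0 = 1 (operand is 0)
(B -> ~(A & ((C & (A -> B)) -> (~B & (B -> (B & B)))))): 0.6 ≤ 1, so result = 1

1.00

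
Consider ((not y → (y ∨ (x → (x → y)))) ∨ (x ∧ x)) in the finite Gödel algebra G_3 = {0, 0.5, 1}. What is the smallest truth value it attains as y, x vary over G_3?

0.50

The minimum is attained at y = 0, x = 0.5:
  not y: Gödel ¬ of 0 = 1 (operand is 0)
  (x → y): 0.5 > 0, so result = 0
  (x → (x → y)): 0.5 > 0, so result = 0
  (y ∨ (x → (x → y))) = max(0, 0) = 0
  (not y → (y ∨ (x → (x → y)))): 1 > 0, so result = 0
  (x ∧ x) = min(0.5, 0.5) = 0.5
  ((not y → (y ∨ (x → (x → y)))) ∨ (x ∧ x)) = max(0, 0.5) = 0.5
Checking all 9 assignments confirms none give a value below 0.50.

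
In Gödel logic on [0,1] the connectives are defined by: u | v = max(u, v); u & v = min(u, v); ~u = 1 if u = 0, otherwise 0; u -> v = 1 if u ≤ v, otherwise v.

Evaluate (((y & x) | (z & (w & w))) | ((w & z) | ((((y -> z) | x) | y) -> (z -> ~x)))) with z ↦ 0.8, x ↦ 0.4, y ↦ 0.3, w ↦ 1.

(y & x) = min(0.3, 0.4) = 0.3
(w & w) = min(1, 1) = 1
(z & (w & w)) = min(0.8, 1) = 0.8
((y & x) | (z & (w & w))) = max(0.3, 0.8) = 0.8
(w & z) = min(1, 0.8) = 0.8
(y -> z): 0.3 ≤ 0.8, so result = 1
((y -> z) | x) = max(1, 0.4) = 1
(((y -> z) | x) | y) = max(1, 0.3) = 1
~x: Gödel ¬ of 0.4 = 0 (operand ≠ 0)
(z -> ~x): 0.8 > 0, so result = 0
((((y -> z) | x) | y) -> (z -> ~x)): 1 > 0, so result = 0
((w & z) | ((((y -> z) | x) | y) -> (z -> ~x))) = max(0.8, 0) = 0.8
(((y & x) | (z & (w & w))) | ((w & z) | ((((y -> z) | x) | y) -> (z -> ~x)))) = max(0.8, 0.8) = 0.8

0.80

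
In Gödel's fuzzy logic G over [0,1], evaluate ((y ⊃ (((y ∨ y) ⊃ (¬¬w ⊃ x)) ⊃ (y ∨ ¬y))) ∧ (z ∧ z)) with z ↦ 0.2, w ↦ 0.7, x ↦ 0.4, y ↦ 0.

(y ∨ y) = max(0, 0) = 0
¬w: Gödel ¬ of 0.7 = 0 (operand ≠ 0)
¬¬w: Gödel ¬ of 0 = 1 (operand is 0)
(¬¬w ⊃ x): 1 > 0.4, so result = 0.4
((y ∨ y) ⊃ (¬¬w ⊃ x)): 0 ≤ 0.4, so result = 1
¬y: Gödel ¬ of 0 = 1 (operand is 0)
(y ∨ ¬y) = max(0, 1) = 1
(((y ∨ y) ⊃ (¬¬w ⊃ x)) ⊃ (y ∨ ¬y)): 1 ≤ 1, so result = 1
(y ⊃ (((y ∨ y) ⊃ (¬¬w ⊃ x)) ⊃ (y ∨ ¬y))): 0 ≤ 1, so result = 1
(z ∧ z) = min(0.2, 0.2) = 0.2
((y ⊃ (((y ∨ y) ⊃ (¬¬w ⊃ x)) ⊃ (y ∨ ¬y))) ∧ (z ∧ z)) = min(1, 0.2) = 0.2

0.20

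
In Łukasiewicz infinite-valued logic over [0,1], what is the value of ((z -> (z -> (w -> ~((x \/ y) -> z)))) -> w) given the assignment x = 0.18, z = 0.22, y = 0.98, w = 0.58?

(x \/ y) = max(0.18, 0.98) = 0.98
((x \/ y) -> z): min(1, 1 − 0.98 + 0.22) = 0.24
~((x \/ y) -> z): Łukasiewicz ¬ gives 1 − 0.24 = 0.76
(w -> ~((x \/ y) -> z)): min(1, 1 − 0.58 + 0.76) = 1
(z -> (w -> ~((x \/ y) -> z))): min(1, 1 − 0.22 + 1) = 1
(z -> (z -> (w -> ~((x \/ y) -> z)))): min(1, 1 − 0.22 + 1) = 1
((z -> (z -> (w -> ~((x \/ y) -> z)))) -> w): min(1, 1 − 1 + 0.58) = 0.58

0.58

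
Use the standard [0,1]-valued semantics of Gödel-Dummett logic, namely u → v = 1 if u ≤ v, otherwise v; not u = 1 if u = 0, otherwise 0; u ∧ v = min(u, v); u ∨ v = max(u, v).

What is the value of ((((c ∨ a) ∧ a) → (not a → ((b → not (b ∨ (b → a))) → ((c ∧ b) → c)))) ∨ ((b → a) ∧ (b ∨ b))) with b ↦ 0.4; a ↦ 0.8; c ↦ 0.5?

(c ∨ a) = max(0.5, 0.8) = 0.8
((c ∨ a) ∧ a) = min(0.8, 0.8) = 0.8
not a: Gödel ¬ of 0.8 = 0 (operand ≠ 0)
(b → a): 0.4 ≤ 0.8, so result = 1
(b ∨ (b → a)) = max(0.4, 1) = 1
not (b ∨ (b → a)): Gödel ¬ of 1 = 0 (operand ≠ 0)
(b → not (b ∨ (b → a))): 0.4 > 0, so result = 0
(c ∧ b) = min(0.5, 0.4) = 0.4
((c ∧ b) → c): 0.4 ≤ 0.5, so result = 1
((b → not (b ∨ (b → a))) → ((c ∧ b) → c)): 0 ≤ 1, so result = 1
(not a → ((b → not (b ∨ (b → a))) → ((c ∧ b) → c))): 0 ≤ 1, so result = 1
(((c ∨ a) ∧ a) → (not a → ((b → not (b ∨ (b → a))) → ((c ∧ b) → c)))): 0.8 ≤ 1, so result = 1
(b → a): 0.4 ≤ 0.8, so result = 1
(b ∨ b) = max(0.4, 0.4) = 0.4
((b → a) ∧ (b ∨ b)) = min(1, 0.4) = 0.4
((((c ∨ a) ∧ a) → (not a → ((b → not (b ∨ (b → a))) → ((c ∧ b) → c)))) ∨ ((b → a) ∧ (b ∨ b))) = max(1, 0.4) = 1

1.00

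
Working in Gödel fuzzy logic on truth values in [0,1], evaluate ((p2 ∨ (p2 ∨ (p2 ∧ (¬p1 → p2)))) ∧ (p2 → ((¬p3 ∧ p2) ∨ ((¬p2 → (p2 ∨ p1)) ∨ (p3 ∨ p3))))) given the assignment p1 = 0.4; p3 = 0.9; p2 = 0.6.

0.60

¬p1: Gödel ¬ of 0.4 = 0 (operand ≠ 0)
(¬p1 → p2): 0 ≤ 0.6, so result = 1
(p2 ∧ (¬p1 → p2)) = min(0.6, 1) = 0.6
(p2 ∨ (p2 ∧ (¬p1 → p2))) = max(0.6, 0.6) = 0.6
(p2 ∨ (p2 ∨ (p2 ∧ (¬p1 → p2)))) = max(0.6, 0.6) = 0.6
¬p3: Gödel ¬ of 0.9 = 0 (operand ≠ 0)
(¬p3 ∧ p2) = min(0, 0.6) = 0
¬p2: Gödel ¬ of 0.6 = 0 (operand ≠ 0)
(p2 ∨ p1) = max(0.6, 0.4) = 0.6
(¬p2 → (p2 ∨ p1)): 0 ≤ 0.6, so result = 1
(p3 ∨ p3) = max(0.9, 0.9) = 0.9
((¬p2 → (p2 ∨ p1)) ∨ (p3 ∨ p3)) = max(1, 0.9) = 1
((¬p3 ∧ p2) ∨ ((¬p2 → (p2 ∨ p1)) ∨ (p3 ∨ p3))) = max(0, 1) = 1
(p2 → ((¬p3 ∧ p2) ∨ ((¬p2 → (p2 ∨ p1)) ∨ (p3 ∨ p3)))): 0.6 ≤ 1, so result = 1
((p2 ∨ (p2 ∨ (p2 ∧ (¬p1 → p2)))) ∧ (p2 → ((¬p3 ∧ p2) ∨ ((¬p2 → (p2 ∨ p1)) ∨ (p3 ∨ p3))))) = min(0.6, 1) = 0.6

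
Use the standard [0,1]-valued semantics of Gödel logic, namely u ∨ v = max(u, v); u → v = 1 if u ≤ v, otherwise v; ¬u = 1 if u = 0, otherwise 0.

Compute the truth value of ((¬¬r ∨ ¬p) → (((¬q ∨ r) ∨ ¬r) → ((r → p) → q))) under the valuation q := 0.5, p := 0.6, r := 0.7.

¬r: Gödel ¬ of 0.7 = 0 (operand ≠ 0)
¬¬r: Gödel ¬ of 0 = 1 (operand is 0)
¬p: Gödel ¬ of 0.6 = 0 (operand ≠ 0)
(¬¬r ∨ ¬p) = max(1, 0) = 1
¬q: Gödel ¬ of 0.5 = 0 (operand ≠ 0)
(¬q ∨ r) = max(0, 0.7) = 0.7
¬r: Gödel ¬ of 0.7 = 0 (operand ≠ 0)
((¬q ∨ r) ∨ ¬r) = max(0.7, 0) = 0.7
(r → p): 0.7 > 0.6, so result = 0.6
((r → p) → q): 0.6 > 0.5, so result = 0.5
(((¬q ∨ r) ∨ ¬r) → ((r → p) → q)): 0.7 > 0.5, so result = 0.5
((¬¬r ∨ ¬p) → (((¬q ∨ r) ∨ ¬r) → ((r → p) → q))): 1 > 0.5, so result = 0.5

0.50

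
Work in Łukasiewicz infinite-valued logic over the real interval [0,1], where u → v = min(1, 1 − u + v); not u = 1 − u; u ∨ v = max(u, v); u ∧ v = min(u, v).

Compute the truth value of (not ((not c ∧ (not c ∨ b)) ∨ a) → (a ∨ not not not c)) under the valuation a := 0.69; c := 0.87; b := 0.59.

1.00

not c: Łukasiewicz ¬ gives 1 − 0.87 = 0.13
not c: Łukasiewicz ¬ gives 1 − 0.87 = 0.13
(not c ∨ b) = max(0.13, 0.59) = 0.59
(not c ∧ (not c ∨ b)) = min(0.13, 0.59) = 0.13
((not c ∧ (not c ∨ b)) ∨ a) = max(0.13, 0.69) = 0.69
not ((not c ∧ (not c ∨ b)) ∨ a): Łukasiewicz ¬ gives 1 − 0.69 = 0.31
not c: Łukasiewicz ¬ gives 1 − 0.87 = 0.13
not not c: Łukasiewicz ¬ gives 1 − 0.13 = 0.87
not not not c: Łukasiewicz ¬ gives 1 − 0.87 = 0.13
(a ∨ not not not c) = max(0.69, 0.13) = 0.69
(not ((not c ∧ (not c ∨ b)) ∨ a) → (a ∨ not not not c)): min(1, 1 − 0.31 + 0.69) = 1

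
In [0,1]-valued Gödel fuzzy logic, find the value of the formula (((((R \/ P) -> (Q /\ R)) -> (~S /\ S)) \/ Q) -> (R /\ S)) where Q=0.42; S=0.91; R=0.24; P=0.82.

(R \/ P) = max(0.24, 0.82) = 0.82
(Q /\ R) = min(0.42, 0.24) = 0.24
((R \/ P) -> (Q /\ R)): 0.82 > 0.24, so result = 0.24
~S: Gödel ¬ of 0.91 = 0 (operand ≠ 0)
(~S /\ S) = min(0, 0.91) = 0
(((R \/ P) -> (Q /\ R)) -> (~S /\ S)): 0.24 > 0, so result = 0
((((R \/ P) -> (Q /\ R)) -> (~S /\ S)) \/ Q) = max(0, 0.42) = 0.42
(R /\ S) = min(0.24, 0.91) = 0.24
(((((R \/ P) -> (Q /\ R)) -> (~S /\ S)) \/ Q) -> (R /\ S)): 0.42 > 0.24, so result = 0.24

0.24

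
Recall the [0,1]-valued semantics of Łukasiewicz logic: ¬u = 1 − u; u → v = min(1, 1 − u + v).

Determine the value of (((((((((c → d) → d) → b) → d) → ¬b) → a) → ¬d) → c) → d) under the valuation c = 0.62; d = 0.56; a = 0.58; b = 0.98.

(c → d): min(1, 1 − 0.62 + 0.56) = 0.94
((c → d) → d): min(1, 1 − 0.94 + 0.56) = 0.62
(((c → d) → d) → b): min(1, 1 − 0.62 + 0.98) = 1
((((c → d) → d) → b) → d): min(1, 1 − 1 + 0.56) = 0.56
¬b: Łukasiewicz ¬ gives 1 − 0.98 = 0.02
(((((c → d) → d) → b) → d) → ¬b): min(1, 1 − 0.56 + 0.02) = 0.46
((((((c → d) → d) → b) → d) → ¬b) → a): min(1, 1 − 0.46 + 0.58) = 1
¬d: Łukasiewicz ¬ gives 1 − 0.56 = 0.44
(((((((c → d) → d) → b) → d) → ¬b) → a) → ¬d): min(1, 1 − 1 + 0.44) = 0.44
((((((((c → d) → d) → b) → d) → ¬b) → a) → ¬d) → c): min(1, 1 − 0.44 + 0.62) = 1
(((((((((c → d) → d) → b) → d) → ¬b) → a) → ¬d) → c) → d): min(1, 1 − 1 + 0.56) = 0.56

0.56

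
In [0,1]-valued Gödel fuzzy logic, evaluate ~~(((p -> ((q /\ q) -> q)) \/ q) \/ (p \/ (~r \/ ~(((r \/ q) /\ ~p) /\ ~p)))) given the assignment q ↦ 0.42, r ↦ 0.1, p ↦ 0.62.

(q /\ q) = min(0.42, 0.42) = 0.42
((q /\ q) -> q): 0.42 ≤ 0.42, so result = 1
(p -> ((q /\ q) -> q)): 0.62 ≤ 1, so result = 1
((p -> ((q /\ q) -> q)) \/ q) = max(1, 0.42) = 1
~r: Gödel ¬ of 0.1 = 0 (operand ≠ 0)
(r \/ q) = max(0.1, 0.42) = 0.42
~p: Gödel ¬ of 0.62 = 0 (operand ≠ 0)
((r \/ q) /\ ~p) = min(0.42, 0) = 0
~p: Gödel ¬ of 0.62 = 0 (operand ≠ 0)
(((r \/ q) /\ ~p) /\ ~p) = min(0, 0) = 0
~(((r \/ q) /\ ~p) /\ ~p): Gödel ¬ of 0 = 1 (operand is 0)
(~r \/ ~(((r \/ q) /\ ~p) /\ ~p)) = max(0, 1) = 1
(p \/ (~r \/ ~(((r \/ q) /\ ~p) /\ ~p))) = max(0.62, 1) = 1
(((p -> ((q /\ q) -> q)) \/ q) \/ (p \/ (~r \/ ~(((r \/ q) /\ ~p) /\ ~p)))) = max(1, 1) = 1
~(((p -> ((q /\ q) -> q)) \/ q) \/ (p \/ (~r \/ ~(((r \/ q) /\ ~p) /\ ~p)))): Gödel ¬ of 1 = 0 (operand ≠ 0)
~~(((p -> ((q /\ q) -> q)) \/ q) \/ (p \/ (~r \/ ~(((r \/ q) /\ ~p) /\ ~p)))): Gödel ¬ of 0 = 1 (operand is 0)

1.00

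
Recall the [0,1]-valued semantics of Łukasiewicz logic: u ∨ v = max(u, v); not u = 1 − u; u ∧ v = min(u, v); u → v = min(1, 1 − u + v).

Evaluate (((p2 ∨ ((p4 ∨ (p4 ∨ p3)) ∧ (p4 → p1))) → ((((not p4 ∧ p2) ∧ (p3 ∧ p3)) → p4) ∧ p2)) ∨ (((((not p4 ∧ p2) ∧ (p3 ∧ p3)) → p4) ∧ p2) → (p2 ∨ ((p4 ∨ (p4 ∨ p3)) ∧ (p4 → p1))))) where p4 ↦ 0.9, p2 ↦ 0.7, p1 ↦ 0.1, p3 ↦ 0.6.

1.00

(p4 ∨ p3) = max(0.9, 0.6) = 0.9
(p4 ∨ (p4 ∨ p3)) = max(0.9, 0.9) = 0.9
(p4 → p1): min(1, 1 − 0.9 + 0.1) = 0.2
((p4 ∨ (p4 ∨ p3)) ∧ (p4 → p1)) = min(0.9, 0.2) = 0.2
(p2 ∨ ((p4 ∨ (p4 ∨ p3)) ∧ (p4 → p1))) = max(0.7, 0.2) = 0.7
not p4: Łukasiewicz ¬ gives 1 − 0.9 = 0.1
(not p4 ∧ p2) = min(0.1, 0.7) = 0.1
(p3 ∧ p3) = min(0.6, 0.6) = 0.6
((not p4 ∧ p2) ∧ (p3 ∧ p3)) = min(0.1, 0.6) = 0.1
(((not p4 ∧ p2) ∧ (p3 ∧ p3)) → p4): min(1, 1 − 0.1 + 0.9) = 1
((((not p4 ∧ p2) ∧ (p3 ∧ p3)) → p4) ∧ p2) = min(1, 0.7) = 0.7
((p2 ∨ ((p4 ∨ (p4 ∨ p3)) ∧ (p4 → p1))) → ((((not p4 ∧ p2) ∧ (p3 ∧ p3)) → p4) ∧ p2)): min(1, 1 − 0.7 + 0.7) = 1
not p4: Łukasiewicz ¬ gives 1 − 0.9 = 0.1
(not p4 ∧ p2) = min(0.1, 0.7) = 0.1
(p3 ∧ p3) = min(0.6, 0.6) = 0.6
((not p4 ∧ p2) ∧ (p3 ∧ p3)) = min(0.1, 0.6) = 0.1
(((not p4 ∧ p2) ∧ (p3 ∧ p3)) → p4): min(1, 1 − 0.1 + 0.9) = 1
((((not p4 ∧ p2) ∧ (p3 ∧ p3)) → p4) ∧ p2) = min(1, 0.7) = 0.7
(p4 ∨ p3) = max(0.9, 0.6) = 0.9
(p4 ∨ (p4 ∨ p3)) = max(0.9, 0.9) = 0.9
(p4 → p1): min(1, 1 − 0.9 + 0.1) = 0.2
((p4 ∨ (p4 ∨ p3)) ∧ (p4 → p1)) = min(0.9, 0.2) = 0.2
(p2 ∨ ((p4 ∨ (p4 ∨ p3)) ∧ (p4 → p1))) = max(0.7, 0.2) = 0.7
(((((not p4 ∧ p2) ∧ (p3 ∧ p3)) → p4) ∧ p2) → (p2 ∨ ((p4 ∨ (p4 ∨ p3)) ∧ (p4 → p1)))): min(1, 1 − 0.7 + 0.7) = 1
(((p2 ∨ ((p4 ∨ (p4 ∨ p3)) ∧ (p4 → p1))) → ((((not p4 ∧ p2) ∧ (p3 ∧ p3)) → p4) ∧ p2)) ∨ (((((not p4 ∧ p2) ∧ (p3 ∧ p3)) → p4) ∧ p2) → (p2 ∨ ((p4 ∨ (p4 ∨ p3)) ∧ (p4 → p1))))) = max(1, 1) = 1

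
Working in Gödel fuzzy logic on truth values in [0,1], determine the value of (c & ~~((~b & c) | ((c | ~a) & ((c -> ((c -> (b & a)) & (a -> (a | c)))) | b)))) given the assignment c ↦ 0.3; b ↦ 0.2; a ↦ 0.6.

0.30

~b: Gödel ¬ of 0.2 = 0 (operand ≠ 0)
(~b & c) = min(0, 0.3) = 0
~a: Gödel ¬ of 0.6 = 0 (operand ≠ 0)
(c | ~a) = max(0.3, 0) = 0.3
(b & a) = min(0.2, 0.6) = 0.2
(c -> (b & a)): 0.3 > 0.2, so result = 0.2
(a | c) = max(0.6, 0.3) = 0.6
(a -> (a | c)): 0.6 ≤ 0.6, so result = 1
((c -> (b & a)) & (a -> (a | c))) = min(0.2, 1) = 0.2
(c -> ((c -> (b & a)) & (a -> (a | c)))): 0.3 > 0.2, so result = 0.2
((c -> ((c -> (b & a)) & (a -> (a | c)))) | b) = max(0.2, 0.2) = 0.2
((c | ~a) & ((c -> ((c -> (b & a)) & (a -> (a | c)))) | b)) = min(0.3, 0.2) = 0.2
((~b & c) | ((c | ~a) & ((c -> ((c -> (b & a)) & (a -> (a | c)))) | b))) = max(0, 0.2) = 0.2
~((~b & c) | ((c | ~a) & ((c -> ((c -> (b & a)) & (a -> (a | c)))) | b))): Gödel ¬ of 0.2 = 0 (operand ≠ 0)
~~((~b & c) | ((c | ~a) & ((c -> ((c -> (b & a)) & (a -> (a | c)))) | b))): Gödel ¬ of 0 = 1 (operand is 0)
(c & ~~((~b & c) | ((c | ~a) & ((c -> ((c -> (b & a)) & (a -> (a | c)))) | b)))) = min(0.3, 1) = 0.3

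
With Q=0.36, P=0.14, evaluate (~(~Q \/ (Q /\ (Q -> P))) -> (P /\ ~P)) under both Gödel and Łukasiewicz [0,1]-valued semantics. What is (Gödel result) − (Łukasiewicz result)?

Gödel evaluation:
  ~Q: Gödel ¬ of 0.36 = 0 (operand ≠ 0)
  (Q -> P): 0.36 > 0.14, so result = 0.14
  (Q /\ (Q -> P)) = min(0.36, 0.14) = 0.14
  (~Q \/ (Q /\ (Q -> P))) = max(0, 0.14) = 0.14
  ~(~Q \/ (Q /\ (Q -> P))): Gödel ¬ of 0.14 = 0 (operand ≠ 0)
  ~P: Gödel ¬ of 0.14 = 0 (operand ≠ 0)
  (P /\ ~P) = min(0.14, 0) = 0
  (~(~Q \/ (Q /\ (Q -> P))) -> (P /\ ~P)): 0 ≤ 0, so result = 1
  Gödel value = 1
Łukasiewicz evaluation:
  ~Q: Łukasiewicz ¬ gives 1 − 0.36 = 0.64
  (Q -> P): min(1, 1 − 0.36 + 0.14) = 0.78
  (Q /\ (Q -> P)) = min(0.36, 0.78) = 0.36
  (~Q \/ (Q /\ (Q -> P))) = max(0.64, 0.36) = 0.64
  ~(~Q \/ (Q /\ (Q -> P))): Łukasiewicz ¬ gives 1 − 0.64 = 0.36
  ~P: Łukasiewicz ¬ gives 1 − 0.14 = 0.86
  (P /\ ~P) = min(0.14, 0.86) = 0.14
  (~(~Q \/ (Q /\ (Q -> P))) -> (P /\ ~P)): min(1, 1 − 0.36 + 0.14) = 0.78
  Łukasiewicz value = 0.78
Difference: 1 − 0.78 = 0.22

0.22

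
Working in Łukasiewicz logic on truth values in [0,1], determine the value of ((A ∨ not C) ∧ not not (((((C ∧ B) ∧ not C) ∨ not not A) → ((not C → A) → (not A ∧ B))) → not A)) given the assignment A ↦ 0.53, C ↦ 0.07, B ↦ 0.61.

not C: Łukasiewicz ¬ gives 1 − 0.07 = 0.93
(A ∨ not C) = max(0.53, 0.93) = 0.93
(C ∧ B) = min(0.07, 0.61) = 0.07
not C: Łukasiewicz ¬ gives 1 − 0.07 = 0.93
((C ∧ B) ∧ not C) = min(0.07, 0.93) = 0.07
not A: Łukasiewicz ¬ gives 1 − 0.53 = 0.47
not not A: Łukasiewicz ¬ gives 1 − 0.47 = 0.53
(((C ∧ B) ∧ not C) ∨ not not A) = max(0.07, 0.53) = 0.53
not C: Łukasiewicz ¬ gives 1 − 0.07 = 0.93
(not C → A): min(1, 1 − 0.93 + 0.53) = 0.6
not A: Łukasiewicz ¬ gives 1 − 0.53 = 0.47
(not A ∧ B) = min(0.47, 0.61) = 0.47
((not C → A) → (not A ∧ B)): min(1, 1 − 0.6 + 0.47) = 0.87
((((C ∧ B) ∧ not C) ∨ not not A) → ((not C → A) → (not A ∧ B))): min(1, 1 − 0.53 + 0.87) = 1
not A: Łukasiewicz ¬ gives 1 − 0.53 = 0.47
(((((C ∧ B) ∧ not C) ∨ not not A) → ((not C → A) → (not A ∧ B))) → not A): min(1, 1 − 1 + 0.47) = 0.47
not (((((C ∧ B) ∧ not C) ∨ not not A) → ((not C → A) → (not A ∧ B))) → not A): Łukasiewicz ¬ gives 1 − 0.47 = 0.53
not not (((((C ∧ B) ∧ not C) ∨ not not A) → ((not C → A) → (not A ∧ B))) → not A): Łukasiewicz ¬ gives 1 − 0.53 = 0.47
((A ∨ not C) ∧ not not (((((C ∧ B) ∧ not C) ∨ not not A) → ((not C → A) → (not A ∧ B))) → not A)) = min(0.93, 0.47) = 0.47

0.47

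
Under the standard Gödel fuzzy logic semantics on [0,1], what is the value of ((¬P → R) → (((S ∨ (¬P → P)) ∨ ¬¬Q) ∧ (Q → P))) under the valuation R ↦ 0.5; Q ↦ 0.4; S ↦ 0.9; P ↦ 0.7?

¬P: Gödel ¬ of 0.7 = 0 (operand ≠ 0)
(¬P → R): 0 ≤ 0.5, so result = 1
¬P: Gödel ¬ of 0.7 = 0 (operand ≠ 0)
(¬P → P): 0 ≤ 0.7, so result = 1
(S ∨ (¬P → P)) = max(0.9, 1) = 1
¬Q: Gödel ¬ of 0.4 = 0 (operand ≠ 0)
¬¬Q: Gödel ¬ of 0 = 1 (operand is 0)
((S ∨ (¬P → P)) ∨ ¬¬Q) = max(1, 1) = 1
(Q → P): 0.4 ≤ 0.7, so result = 1
(((S ∨ (¬P → P)) ∨ ¬¬Q) ∧ (Q → P)) = min(1, 1) = 1
((¬P → R) → (((S ∨ (¬P → P)) ∨ ¬¬Q) ∧ (Q → P))): 1 ≤ 1, so result = 1

1.00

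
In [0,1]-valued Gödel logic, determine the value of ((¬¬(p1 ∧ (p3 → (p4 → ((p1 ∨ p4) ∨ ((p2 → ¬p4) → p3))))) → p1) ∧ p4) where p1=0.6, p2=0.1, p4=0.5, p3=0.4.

(p1 ∨ p4) = max(0.6, 0.5) = 0.6
¬p4: Gödel ¬ of 0.5 = 0 (operand ≠ 0)
(p2 → ¬p4): 0.1 > 0, so result = 0
((p2 → ¬p4) → p3): 0 ≤ 0.4, so result = 1
((p1 ∨ p4) ∨ ((p2 → ¬p4) → p3)) = max(0.6, 1) = 1
(p4 → ((p1 ∨ p4) ∨ ((p2 → ¬p4) → p3))): 0.5 ≤ 1, so result = 1
(p3 → (p4 → ((p1 ∨ p4) ∨ ((p2 → ¬p4) → p3)))): 0.4 ≤ 1, so result = 1
(p1 ∧ (p3 → (p4 → ((p1 ∨ p4) ∨ ((p2 → ¬p4) → p3))))) = min(0.6, 1) = 0.6
¬(p1 ∧ (p3 → (p4 → ((p1 ∨ p4) ∨ ((p2 → ¬p4) → p3))))): Gödel ¬ of 0.6 = 0 (operand ≠ 0)
¬¬(p1 ∧ (p3 → (p4 → ((p1 ∨ p4) ∨ ((p2 → ¬p4) → p3))))): Gödel ¬ of 0 = 1 (operand is 0)
(¬¬(p1 ∧ (p3 → (p4 → ((p1 ∨ p4) ∨ ((p2 → ¬p4) → p3))))) → p1): 1 > 0.6, so result = 0.6
((¬¬(p1 ∧ (p3 → (p4 → ((p1 ∨ p4) ∨ ((p2 → ¬p4) → p3))))) → p1) ∧ p4) = min(0.6, 0.5) = 0.5

0.50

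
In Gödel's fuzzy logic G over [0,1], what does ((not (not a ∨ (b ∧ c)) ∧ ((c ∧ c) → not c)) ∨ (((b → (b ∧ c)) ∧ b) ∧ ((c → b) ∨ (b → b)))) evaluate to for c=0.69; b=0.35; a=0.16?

not a: Gödel ¬ of 0.16 = 0 (operand ≠ 0)
(b ∧ c) = min(0.35, 0.69) = 0.35
(not a ∨ (b ∧ c)) = max(0, 0.35) = 0.35
not (not a ∨ (b ∧ c)): Gödel ¬ of 0.35 = 0 (operand ≠ 0)
(c ∧ c) = min(0.69, 0.69) = 0.69
not c: Gödel ¬ of 0.69 = 0 (operand ≠ 0)
((c ∧ c) → not c): 0.69 > 0, so result = 0
(not (not a ∨ (b ∧ c)) ∧ ((c ∧ c) → not c)) = min(0, 0) = 0
(b ∧ c) = min(0.35, 0.69) = 0.35
(b → (b ∧ c)): 0.35 ≤ 0.35, so result = 1
((b → (b ∧ c)) ∧ b) = min(1, 0.35) = 0.35
(c → b): 0.69 > 0.35, so result = 0.35
(b → b): 0.35 ≤ 0.35, so result = 1
((c → b) ∨ (b → b)) = max(0.35, 1) = 1
(((b → (b ∧ c)) ∧ b) ∧ ((c → b) ∨ (b → b))) = min(0.35, 1) = 0.35
((not (not a ∨ (b ∧ c)) ∧ ((c ∧ c) → not c)) ∨ (((b → (b ∧ c)) ∧ b) ∧ ((c → b) ∨ (b → b)))) = max(0, 0.35) = 0.35

0.35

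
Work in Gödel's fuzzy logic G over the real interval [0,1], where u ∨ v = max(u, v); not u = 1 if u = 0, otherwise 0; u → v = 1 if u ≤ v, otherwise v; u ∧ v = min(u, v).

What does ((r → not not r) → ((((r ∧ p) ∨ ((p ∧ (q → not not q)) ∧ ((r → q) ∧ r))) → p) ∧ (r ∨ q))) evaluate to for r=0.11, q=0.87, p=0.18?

not r: Gödel ¬ of 0.11 = 0 (operand ≠ 0)
not not r: Gödel ¬ of 0 = 1 (operand is 0)
(r → not not r): 0.11 ≤ 1, so result = 1
(r ∧ p) = min(0.11, 0.18) = 0.11
not q: Gödel ¬ of 0.87 = 0 (operand ≠ 0)
not not q: Gödel ¬ of 0 = 1 (operand is 0)
(q → not not q): 0.87 ≤ 1, so result = 1
(p ∧ (q → not not q)) = min(0.18, 1) = 0.18
(r → q): 0.11 ≤ 0.87, so result = 1
((r → q) ∧ r) = min(1, 0.11) = 0.11
((p ∧ (q → not not q)) ∧ ((r → q) ∧ r)) = min(0.18, 0.11) = 0.11
((r ∧ p) ∨ ((p ∧ (q → not not q)) ∧ ((r → q) ∧ r))) = max(0.11, 0.11) = 0.11
(((r ∧ p) ∨ ((p ∧ (q → not not q)) ∧ ((r → q) ∧ r))) → p): 0.11 ≤ 0.18, so result = 1
(r ∨ q) = max(0.11, 0.87) = 0.87
((((r ∧ p) ∨ ((p ∧ (q → not not q)) ∧ ((r → q) ∧ r))) → p) ∧ (r ∨ q)) = min(1, 0.87) = 0.87
((r → not not r) → ((((r ∧ p) ∨ ((p ∧ (q → not not q)) ∧ ((r → q) ∧ r))) → p) ∧ (r ∨ q))): 1 > 0.87, so result = 0.87

0.87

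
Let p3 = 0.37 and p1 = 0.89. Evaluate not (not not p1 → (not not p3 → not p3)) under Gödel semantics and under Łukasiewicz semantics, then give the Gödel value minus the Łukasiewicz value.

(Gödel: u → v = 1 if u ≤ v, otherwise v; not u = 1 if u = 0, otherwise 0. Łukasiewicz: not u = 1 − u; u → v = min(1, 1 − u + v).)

1.00

Gödel evaluation:
  not p1: Gödel ¬ of 0.89 = 0 (operand ≠ 0)
  not not p1: Gödel ¬ of 0 = 1 (operand is 0)
  not p3: Gödel ¬ of 0.37 = 0 (operand ≠ 0)
  not not p3: Gödel ¬ of 0 = 1 (operand is 0)
  not p3: Gödel ¬ of 0.37 = 0 (operand ≠ 0)
  (not not p3 → not p3): 1 > 0, so result = 0
  (not not p1 → (not not p3 → not p3)): 1 > 0, so result = 0
  not (not not p1 → (not not p3 → not p3)): Gödel ¬ of 0 = 1 (operand is 0)
  Gödel value = 1
Łukasiewicz evaluation:
  not p1: Łukasiewicz ¬ gives 1 − 0.89 = 0.11
  not not p1: Łukasiewicz ¬ gives 1 − 0.11 = 0.89
  not p3: Łukasiewicz ¬ gives 1 − 0.37 = 0.63
  not not p3: Łukasiewicz ¬ gives 1 − 0.63 = 0.37
  not p3: Łukasiewicz ¬ gives 1 − 0.37 = 0.63
  (not not p3 → not p3): min(1, 1 − 0.37 + 0.63) = 1
  (not not p1 → (not not p3 → not p3)): min(1, 1 − 0.89 + 1) = 1
  not (not not p1 → (not not p3 → not p3)): Łukasiewicz ¬ gives 1 − 1 = 0
  Łukasiewicz value = 0
Difference: 1 − 0 = 1.00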